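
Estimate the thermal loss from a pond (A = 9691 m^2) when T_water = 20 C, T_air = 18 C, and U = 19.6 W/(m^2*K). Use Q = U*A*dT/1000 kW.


Temperature difference dT = 20 - 18 = 2 K
Heat loss (W) = U * A * dT = 19.6 * 9691 * 2 = 379887.2 W
Convert to kW: 379887.2 / 1000 = 379.8872 kW

379.8872 kW


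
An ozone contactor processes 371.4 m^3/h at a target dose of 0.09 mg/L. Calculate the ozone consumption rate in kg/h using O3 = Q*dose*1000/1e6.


O3 demand (mg/h) = Q * dose * 1000 = 371.4 * 0.09 * 1000 = 33426 mg/h
Convert mg to kg: 33426 / 1e6 = 0.033426 kg/h

0.033426 kg/h


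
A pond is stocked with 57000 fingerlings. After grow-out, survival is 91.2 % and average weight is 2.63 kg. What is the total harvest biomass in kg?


Survivors = 57000 * 91.2/100 = 51984 fish
Harvest biomass = survivors * W_f = 51984 * 2.63 = 136717.92 kg

136717.92 kg


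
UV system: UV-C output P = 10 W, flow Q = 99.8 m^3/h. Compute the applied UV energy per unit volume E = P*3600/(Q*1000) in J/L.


Energy delivered per hour = 10 W * 3600 s = 36000 J/h
Volume treated per hour = 99.8 m^3/h * 1000 = 99800 L/h
dose = 36000 / 99800 = 0.360721 J/L

0.360721 J/L


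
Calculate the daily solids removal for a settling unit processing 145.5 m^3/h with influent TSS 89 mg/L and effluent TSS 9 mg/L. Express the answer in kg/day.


Concentration drop: TSS_in - TSS_out = 89 - 9 = 80 mg/L
Hourly solids removed = Q * dTSS = 145.5 m^3/h * 80 mg/L = 11640 g/h  (m^3/h * mg/L = g/h)
Daily solids removed = 11640 * 24 = 279360 g/day
Convert g to kg: 279360 / 1000 = 279.36 kg/day

279.36 kg/day


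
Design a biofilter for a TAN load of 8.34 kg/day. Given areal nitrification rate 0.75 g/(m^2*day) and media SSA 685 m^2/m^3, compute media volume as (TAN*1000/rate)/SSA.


A = 8.34*1000 / 0.75 = 11120 m^2
V = 11120 / 685 = 16.2336

16.2336 m^3


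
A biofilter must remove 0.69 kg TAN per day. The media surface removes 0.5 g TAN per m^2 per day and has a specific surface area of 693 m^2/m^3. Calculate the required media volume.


A = 0.69*1000 / 0.5 = 1380 m^2
V = 1380 / 693 = 1.99134

1.99134 m^3


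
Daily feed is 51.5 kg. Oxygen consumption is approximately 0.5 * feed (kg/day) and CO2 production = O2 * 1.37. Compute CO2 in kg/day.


O2 = 51.5 * 0.5 = 25.75
CO2 = 25.75 * 1.37 = 35.2775

35.2775 kg/day


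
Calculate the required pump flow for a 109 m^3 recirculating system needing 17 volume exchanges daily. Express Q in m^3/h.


Daily recirculation volume = 109 m^3 * 17 = 1853 m^3/day
Flow rate Q = daily volume / 24 h = 1853 / 24 = 77.2083 m^3/h

77.2083 m^3/h


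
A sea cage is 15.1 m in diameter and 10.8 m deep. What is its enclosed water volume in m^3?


r = d/2 = 15.1/2 = 7.55 m
Base area = pi*r^2 = pi*7.55^2 = 179.07864 m^2
Volume = 179.07864 * 10.8 = 1934.05 m^3

1934.05 m^3


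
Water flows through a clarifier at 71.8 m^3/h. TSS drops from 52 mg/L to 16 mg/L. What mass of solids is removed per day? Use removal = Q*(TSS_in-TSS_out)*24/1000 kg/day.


Concentration drop: TSS_in - TSS_out = 52 - 16 = 36 mg/L
Hourly solids removed = Q * dTSS = 71.8 m^3/h * 36 mg/L = 2584.8 g/h  (m^3/h * mg/L = g/h)
Daily solids removed = 2584.8 * 24 = 62035.2 g/day
Convert g to kg: 62035.2 / 1000 = 62.0352 kg/day

62.0352 kg/day


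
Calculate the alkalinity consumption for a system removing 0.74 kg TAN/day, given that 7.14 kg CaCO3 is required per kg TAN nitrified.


Alkalinity factor: 7.14 kg CaCO3 consumed per kg TAN nitrified
alk = 0.74 kg TAN * 7.14 = 5.2836 kg CaCO3/day

5.2836 kg CaCO3/day


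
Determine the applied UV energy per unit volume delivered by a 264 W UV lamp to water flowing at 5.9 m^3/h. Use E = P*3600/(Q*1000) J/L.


Energy delivered per hour = 264 W * 3600 s = 950400 J/h
Volume treated per hour = 5.9 m^3/h * 1000 = 5900 L/h
dose = 950400 / 5900 = 161.085 J/L

161.085 J/L


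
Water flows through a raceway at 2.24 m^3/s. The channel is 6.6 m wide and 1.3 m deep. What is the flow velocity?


Cross-sectional area = W * d = 6.6 * 1.3 = 8.58 m^2
Velocity = Q / A = 2.24 / 8.58 = 0.261072 m/s

0.261072 m/s


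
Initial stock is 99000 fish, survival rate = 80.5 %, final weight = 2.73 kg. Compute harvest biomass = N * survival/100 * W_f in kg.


Survivors = 99000 * 80.5/100 = 79695 fish
Harvest biomass = survivors * W_f = 79695 * 2.73 = 217567.35 kg

217567.35 kg


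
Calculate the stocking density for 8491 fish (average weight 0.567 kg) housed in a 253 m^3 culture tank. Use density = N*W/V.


Total biomass = 8491 fish * 0.567 kg = 4814.397 kg
Density = total biomass / volume = 4814.397 / 253 = 19.0292 kg/m^3

19.0292 kg/m^3


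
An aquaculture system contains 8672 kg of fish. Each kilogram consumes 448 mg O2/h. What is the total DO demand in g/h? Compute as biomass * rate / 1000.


Total O2 consumption (mg/h) = 8672 kg * 448 mg/(kg*h) = 3885056 mg/h
Convert to g/h: 3885056 / 1000 = 3885.056 g/h

3885.056 g/h


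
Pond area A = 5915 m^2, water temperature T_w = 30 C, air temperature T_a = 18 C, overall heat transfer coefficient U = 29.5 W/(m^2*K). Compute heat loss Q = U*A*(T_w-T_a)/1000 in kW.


Temperature difference dT = 30 - 18 = 12 K
Heat loss (W) = U * A * dT = 29.5 * 5915 * 12 = 2093910 W
Convert to kW: 2093910 / 1000 = 2093.91 kW

2093.91 kW


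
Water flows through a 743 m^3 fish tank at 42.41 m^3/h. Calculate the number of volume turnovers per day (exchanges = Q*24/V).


Daily flow volume = 42.41 m^3/h * 24 h = 1017.84 m^3/day
Exchanges = daily flow / tank volume = 1017.84 / 743 = 1.36991 exchanges/day

1.36991 exchanges/day


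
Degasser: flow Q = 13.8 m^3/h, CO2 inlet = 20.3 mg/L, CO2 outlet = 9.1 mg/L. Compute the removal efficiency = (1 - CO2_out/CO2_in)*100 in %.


CO2_out / CO2_in = 9.1 / 20.3 = 0.44827586
Fraction remaining = 0.44827586
efficiency = (1 - 0.44827586) * 100 = 55.1724 %

55.1724 %


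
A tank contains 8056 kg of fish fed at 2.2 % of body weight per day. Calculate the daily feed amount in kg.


Feeding rate fraction = 2.2% / 100 = 0.022
Daily feed = 8056 kg * 0.022 = 177.232 kg/day

177.232 kg/day


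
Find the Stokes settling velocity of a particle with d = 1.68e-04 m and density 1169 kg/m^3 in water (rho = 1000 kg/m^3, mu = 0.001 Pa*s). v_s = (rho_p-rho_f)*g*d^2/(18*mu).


Density difference: rho_p - rho_f = 1169 - 1000 = 169 kg/m^3
d^2 = (1.68e-04)^2 = 2.8224e-08 m^2
Numerator = (rho_p - rho_f) * g * d^2 = 169 * 9.81 * 2.8224e-08 = 4.6792287e-05
Denominator = 18 * mu = 18 * 0.001 = 0.018
v_s = 4.6792287e-05 / 0.018 = 0.00259957 m/s
Check: Re = rho_f * v_s * d / mu = 1000 * 0.00259957 * 1.68e-04 / 0.001 = 0.437 < 1, so Stokes' law applies.

0.00259957 m/s


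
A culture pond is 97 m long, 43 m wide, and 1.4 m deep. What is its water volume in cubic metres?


Base area = L * W = 97 * 43 = 4171 m^2
Volume = area * depth = 4171 * 1.4 = 5839.4 m^3

5839.4 m^3


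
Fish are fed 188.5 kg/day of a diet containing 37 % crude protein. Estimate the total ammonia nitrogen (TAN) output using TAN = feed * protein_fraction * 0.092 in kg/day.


Protein in feed = 188.5 * 37/100 = 69.745 kg/day
TAN = protein * 0.092 = 69.745 * 0.092 = 6.41654 kg/day

6.41654 kg/day


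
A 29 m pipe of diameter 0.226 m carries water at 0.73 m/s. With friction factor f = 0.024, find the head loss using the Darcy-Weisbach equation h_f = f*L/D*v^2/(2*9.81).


v^2 = 0.73^2 = 0.5329 m^2/s^2
L/D = 29/0.226 = 128.31858
h_f = f*(L/D)*v^2/(2g) = 0.024 * 128.31858 * 0.5329 / 19.62 = 0.0836464 m

0.0836464 m


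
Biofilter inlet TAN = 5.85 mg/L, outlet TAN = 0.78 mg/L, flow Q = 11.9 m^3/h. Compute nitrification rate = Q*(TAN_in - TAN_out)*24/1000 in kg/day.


Concentration drop: TAN_in - TAN_out = 5.85 - 0.78 = 5.07 mg/L
Hourly TAN removed = Q * dTAN = 11.9 m^3/h * 5.07 mg/L = 60.333 g/h  (m^3/h * mg/L = g/h)
Daily TAN removed = 60.333 * 24 = 1447.992 g/day
Convert to kg/day: 1447.992 / 1000 = 1.447992 kg/day

1.447992 kg/day


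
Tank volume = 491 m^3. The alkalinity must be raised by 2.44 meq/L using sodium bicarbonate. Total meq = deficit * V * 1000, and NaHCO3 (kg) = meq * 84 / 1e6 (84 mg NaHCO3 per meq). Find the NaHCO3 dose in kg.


Tank volume in L = 491 m^3 * 1000 = 491000 L
Total meq required = 2.44 meq/L * 491000 L = 1198040 meq
NaHCO3 mass = 1198040 meq * 84 mg/meq / 1e6 = 100.635 kg

100.635 kg


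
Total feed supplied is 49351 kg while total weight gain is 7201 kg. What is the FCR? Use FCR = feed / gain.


FCR = feed consumed / weight gained
FCR = 49351 kg / 7201 kg = 6.85335

6.85335


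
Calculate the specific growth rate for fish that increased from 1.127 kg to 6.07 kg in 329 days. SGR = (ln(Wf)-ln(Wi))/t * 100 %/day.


ln(W_f) = ln(6.07) = 1.8033586
ln(W_i) = ln(1.127) = 0.11955924
ln(W_f) - ln(W_i) = 1.8033586 - 0.11955924 = 1.6837994
SGR = 1.6837994 / 329 * 100 = 0.511793 %/day

0.511793 %/day


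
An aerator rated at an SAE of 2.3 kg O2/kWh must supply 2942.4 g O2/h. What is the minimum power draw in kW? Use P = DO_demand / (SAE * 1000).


SAE in g O2/kWh = 2.3 * 1000 = 2300 g/kWh
P = DO_demand / SAE_g = 2942.4 / 2300 = 1.2793 kW

1.2793 kW


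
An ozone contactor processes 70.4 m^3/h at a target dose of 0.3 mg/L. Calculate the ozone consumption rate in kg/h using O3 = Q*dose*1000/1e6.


O3 demand (mg/h) = Q * dose * 1000 = 70.4 * 0.3 * 1000 = 21120 mg/h
Convert mg to kg: 21120 / 1e6 = 0.02112 kg/h

0.02112 kg/h


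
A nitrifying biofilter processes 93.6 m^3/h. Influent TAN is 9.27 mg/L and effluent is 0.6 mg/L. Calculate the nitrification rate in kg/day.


Concentration drop: TAN_in - TAN_out = 9.27 - 0.6 = 8.67 mg/L
Hourly TAN removed = Q * dTAN = 93.6 m^3/h * 8.67 mg/L = 811.512 g/h  (m^3/h * mg/L = g/h)
Daily TAN removed = 811.512 * 24 = 19476.288 g/day
Convert to kg/day: 19476.288 / 1000 = 19.476288 kg/day

19.476288 kg/day


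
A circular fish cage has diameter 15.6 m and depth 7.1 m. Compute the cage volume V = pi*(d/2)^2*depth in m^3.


r = d/2 = 15.6/2 = 7.8 m
Base area = pi*r^2 = pi*7.8^2 = 191.1345 m^2
Volume = 191.1345 * 7.1 = 1357.05 m^3

1357.05 m^3


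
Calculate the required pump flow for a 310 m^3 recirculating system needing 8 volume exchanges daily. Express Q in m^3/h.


Daily recirculation volume = 310 m^3 * 8 = 2480 m^3/day
Flow rate Q = daily volume / 24 h = 2480 / 24 = 103.333 m^3/h

103.333 m^3/h


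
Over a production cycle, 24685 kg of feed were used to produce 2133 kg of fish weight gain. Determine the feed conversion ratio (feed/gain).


FCR = feed consumed / weight gained
FCR = 24685 kg / 2133 kg = 11.5729

11.5729


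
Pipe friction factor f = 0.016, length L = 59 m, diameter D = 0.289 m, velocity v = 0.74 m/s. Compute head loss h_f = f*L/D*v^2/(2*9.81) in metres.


v^2 = 0.74^2 = 0.5476 m^2/s^2
L/D = 59/0.289 = 204.15225
h_f = f*(L/D)*v^2/(2g) = 0.016 * 204.15225 * 0.5476 / 19.62 = 0.0911672 m

0.0911672 m


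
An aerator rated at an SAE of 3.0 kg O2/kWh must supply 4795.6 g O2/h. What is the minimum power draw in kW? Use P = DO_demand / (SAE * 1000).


SAE in g O2/kWh = 3.0 * 1000 = 3000 g/kWh
P = DO_demand / SAE_g = 4795.6 / 3000 = 1.59853 kW

1.59853 kW


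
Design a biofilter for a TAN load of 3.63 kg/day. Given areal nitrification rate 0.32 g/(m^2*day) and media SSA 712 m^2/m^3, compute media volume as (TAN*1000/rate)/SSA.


A = 3.63*1000 / 0.32 = 11343.75 m^2
V = 11343.75 / 712 = 15.9322

15.9322 m^3


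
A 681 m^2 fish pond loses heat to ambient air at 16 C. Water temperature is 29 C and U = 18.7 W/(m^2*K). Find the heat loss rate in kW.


Temperature difference dT = 29 - 16 = 13 K
Heat loss (W) = U * A * dT = 18.7 * 681 * 13 = 165551.1 W
Convert to kW: 165551.1 / 1000 = 165.5511 kW

165.5511 kW


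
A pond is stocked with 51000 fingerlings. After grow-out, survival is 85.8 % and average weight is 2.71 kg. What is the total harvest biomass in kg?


Survivors = 51000 * 85.8/100 = 43758 fish
Harvest biomass = survivors * W_f = 43758 * 2.71 = 118584.18 kg

118584.18 kg


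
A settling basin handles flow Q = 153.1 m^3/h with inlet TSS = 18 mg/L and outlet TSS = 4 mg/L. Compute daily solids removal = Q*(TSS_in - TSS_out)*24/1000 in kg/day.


Concentration drop: TSS_in - TSS_out = 18 - 4 = 14 mg/L
Hourly solids removed = Q * dTSS = 153.1 m^3/h * 14 mg/L = 2143.4 g/h  (m^3/h * mg/L = g/h)
Daily solids removed = 2143.4 * 24 = 51441.6 g/day
Convert g to kg: 51441.6 / 1000 = 51.4416 kg/day

51.4416 kg/day


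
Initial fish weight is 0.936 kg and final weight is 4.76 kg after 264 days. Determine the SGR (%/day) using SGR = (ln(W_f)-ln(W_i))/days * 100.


ln(W_f) = ln(4.76) = 1.5602477
ln(W_i) = ln(0.936) = -0.066139803
ln(W_f) - ln(W_i) = 1.5602477 - -0.066139803 = 1.6263875
SGR = 1.6263875 / 264 * 100 = 0.616056 %/day

0.616056 %/day


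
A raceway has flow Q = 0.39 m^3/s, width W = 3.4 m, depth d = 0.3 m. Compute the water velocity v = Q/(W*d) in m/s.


Cross-sectional area = W * d = 3.4 * 0.3 = 1.02 m^2
Velocity = Q / A = 0.39 / 1.02 = 0.382353 m/s

0.382353 m/s


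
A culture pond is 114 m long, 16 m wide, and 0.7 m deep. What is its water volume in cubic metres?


Base area = L * W = 114 * 16 = 1824 m^2
Volume = area * depth = 1824 * 0.7 = 1276.8 m^3

1276.8 m^3


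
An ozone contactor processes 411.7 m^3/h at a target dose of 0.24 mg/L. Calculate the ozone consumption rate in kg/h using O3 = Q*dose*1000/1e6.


O3 demand (mg/h) = Q * dose * 1000 = 411.7 * 0.24 * 1000 = 98808 mg/h
Convert mg to kg: 98808 / 1e6 = 0.098808 kg/h

0.098808 kg/h


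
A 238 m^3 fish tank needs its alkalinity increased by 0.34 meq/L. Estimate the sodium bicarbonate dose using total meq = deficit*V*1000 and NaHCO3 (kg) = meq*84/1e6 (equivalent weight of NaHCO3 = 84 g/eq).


Tank volume in L = 238 m^3 * 1000 = 238000 L
Total meq required = 0.34 meq/L * 238000 L = 80920 meq
NaHCO3 mass = 80920 meq * 84 mg/meq / 1e6 = 6.79728 kg

6.79728 kg


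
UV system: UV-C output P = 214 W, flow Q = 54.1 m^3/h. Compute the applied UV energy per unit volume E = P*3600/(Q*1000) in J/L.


Energy delivered per hour = 214 W * 3600 s = 770400 J/h
Volume treated per hour = 54.1 m^3/h * 1000 = 54100 L/h
dose = 770400 / 54100 = 14.2403 J/L

14.2403 J/L


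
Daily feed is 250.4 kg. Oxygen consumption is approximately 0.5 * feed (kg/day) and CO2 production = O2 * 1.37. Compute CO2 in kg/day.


O2 = 250.4 * 0.5 = 125.2
CO2 = 125.2 * 1.37 = 171.524

171.524 kg/day


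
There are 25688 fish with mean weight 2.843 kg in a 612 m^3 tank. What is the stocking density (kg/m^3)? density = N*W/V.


Total biomass = 25688 fish * 2.843 kg = 73030.984 kg
Density = total biomass / volume = 73030.984 / 612 = 119.332 kg/m^3

119.332 kg/m^3


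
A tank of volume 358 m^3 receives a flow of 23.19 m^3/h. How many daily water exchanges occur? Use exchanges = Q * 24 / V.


Daily flow volume = 23.19 m^3/h * 24 h = 556.56 m^3/day
Exchanges = daily flow / tank volume = 556.56 / 358 = 1.55464 exchanges/day

1.55464 exchanges/day


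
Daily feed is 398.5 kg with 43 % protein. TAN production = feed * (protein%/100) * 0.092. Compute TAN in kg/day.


Protein in feed = 398.5 * 43/100 = 171.355 kg/day
TAN = protein * 0.092 = 171.355 * 0.092 = 15.76466 kg/day

15.76466 kg/day


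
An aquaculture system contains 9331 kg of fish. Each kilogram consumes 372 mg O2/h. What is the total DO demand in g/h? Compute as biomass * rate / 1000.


Total O2 consumption (mg/h) = 9331 kg * 372 mg/(kg*h) = 3471132 mg/h
Convert to g/h: 3471132 / 1000 = 3471.132 g/h

3471.132 g/h


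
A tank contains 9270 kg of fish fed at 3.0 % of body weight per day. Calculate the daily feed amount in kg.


Feeding rate fraction = 3.0% / 100 = 0.03
Daily feed = 9270 kg * 0.03 = 278.1 kg/day

278.1 kg/day


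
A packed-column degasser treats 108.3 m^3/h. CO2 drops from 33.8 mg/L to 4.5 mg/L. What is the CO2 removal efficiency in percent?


CO2_out / CO2_in = 4.5 / 33.8 = 0.13313609
Fraction remaining = 0.13313609
efficiency = (1 - 0.13313609) * 100 = 86.6864 %

86.6864 %


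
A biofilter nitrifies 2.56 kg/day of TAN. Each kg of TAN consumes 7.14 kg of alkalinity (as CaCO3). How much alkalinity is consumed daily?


Alkalinity factor: 7.14 kg CaCO3 consumed per kg TAN nitrified
alk = 2.56 kg TAN * 7.14 = 18.2784 kg CaCO3/day

18.2784 kg CaCO3/day


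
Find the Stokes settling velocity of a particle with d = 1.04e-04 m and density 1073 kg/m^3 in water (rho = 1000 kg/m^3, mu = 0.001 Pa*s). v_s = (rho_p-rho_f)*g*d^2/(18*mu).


Density difference: rho_p - rho_f = 1073 - 1000 = 73 kg/m^3
d^2 = (1.04e-04)^2 = 1.0816e-08 m^2
Numerator = (rho_p - rho_f) * g * d^2 = 73 * 9.81 * 1.0816e-08 = 7.7456621e-06
Denominator = 18 * mu = 18 * 0.001 = 0.018
v_s = 7.7456621e-06 / 0.018 = 4.30315e-04 m/s
Check: Re = rho_f * v_s * d / mu = 1000 * 4.30315e-04 * 1.04e-04 / 0.001 = 0.0448 < 1, so Stokes' law applies.

4.30315e-04 m/s


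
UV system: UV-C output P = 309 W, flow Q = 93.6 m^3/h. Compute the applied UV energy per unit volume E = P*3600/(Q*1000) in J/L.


Energy delivered per hour = 309 W * 3600 s = 1112400 J/h
Volume treated per hour = 93.6 m^3/h * 1000 = 93600 L/h
dose = 1112400 / 93600 = 11.8846 J/L

11.8846 J/L


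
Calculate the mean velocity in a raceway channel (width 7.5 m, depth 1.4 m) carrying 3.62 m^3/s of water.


Cross-sectional area = W * d = 7.5 * 1.4 = 10.5 m^2
Velocity = Q / A = 3.62 / 10.5 = 0.344762 m/s

0.344762 m/s


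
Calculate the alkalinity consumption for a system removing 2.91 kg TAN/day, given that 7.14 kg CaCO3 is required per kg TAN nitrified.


Alkalinity factor: 7.14 kg CaCO3 consumed per kg TAN nitrified
alk = 2.91 kg TAN * 7.14 = 20.7774 kg CaCO3/day

20.7774 kg CaCO3/day


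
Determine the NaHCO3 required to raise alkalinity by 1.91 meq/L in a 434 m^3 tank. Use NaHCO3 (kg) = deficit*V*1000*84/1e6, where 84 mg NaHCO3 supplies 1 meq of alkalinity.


Tank volume in L = 434 m^3 * 1000 = 434000 L
Total meq required = 1.91 meq/L * 434000 L = 828940 meq
NaHCO3 mass = 828940 meq * 84 mg/meq / 1e6 = 69.631 kg

69.631 kg


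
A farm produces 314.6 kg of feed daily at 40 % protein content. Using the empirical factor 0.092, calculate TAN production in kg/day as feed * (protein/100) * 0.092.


Protein in feed = 314.6 * 40/100 = 125.84 kg/day
TAN = protein * 0.092 = 125.84 * 0.092 = 11.57728 kg/day

11.57728 kg/day


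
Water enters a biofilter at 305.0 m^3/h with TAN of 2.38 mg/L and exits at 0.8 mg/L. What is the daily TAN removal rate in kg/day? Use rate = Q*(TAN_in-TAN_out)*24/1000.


Concentration drop: TAN_in - TAN_out = 2.38 - 0.8 = 1.58 mg/L
Hourly TAN removed = Q * dTAN = 305.0 m^3/h * 1.58 mg/L = 481.9 g/h  (m^3/h * mg/L = g/h)
Daily TAN removed = 481.9 * 24 = 11565.6 g/day
Convert to kg/day: 11565.6 / 1000 = 11.5656 kg/day

11.5656 kg/day


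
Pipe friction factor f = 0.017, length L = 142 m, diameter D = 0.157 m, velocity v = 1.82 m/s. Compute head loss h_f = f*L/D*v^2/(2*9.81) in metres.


v^2 = 1.82^2 = 3.3124 m^2/s^2
L/D = 142/0.157 = 904.4586
h_f = f*(L/D)*v^2/(2g) = 0.017 * 904.4586 * 3.3124 / 19.62 = 2.59586 m

2.59586 m


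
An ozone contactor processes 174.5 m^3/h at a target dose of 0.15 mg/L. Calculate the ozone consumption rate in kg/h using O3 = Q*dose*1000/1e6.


O3 demand (mg/h) = Q * dose * 1000 = 174.5 * 0.15 * 1000 = 26175 mg/h
Convert mg to kg: 26175 / 1e6 = 0.026175 kg/h

0.026175 kg/h


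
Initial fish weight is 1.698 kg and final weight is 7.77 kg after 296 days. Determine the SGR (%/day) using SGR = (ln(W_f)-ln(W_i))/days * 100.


ln(W_f) = ln(7.77) = 2.0502702
ln(W_i) = ln(1.698) = 0.52945109
ln(W_f) - ln(W_i) = 2.0502702 - 0.52945109 = 1.5208191
SGR = 1.5208191 / 296 * 100 = 0.51379 %/day

0.51379 %/day


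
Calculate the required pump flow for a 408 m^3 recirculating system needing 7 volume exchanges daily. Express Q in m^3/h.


Daily recirculation volume = 408 m^3 * 7 = 2856 m^3/day
Flow rate Q = daily volume / 24 h = 2856 / 24 = 119 m^3/h

119 m^3/h


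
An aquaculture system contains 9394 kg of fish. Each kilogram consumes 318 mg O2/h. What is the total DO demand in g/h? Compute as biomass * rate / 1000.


Total O2 consumption (mg/h) = 9394 kg * 318 mg/(kg*h) = 2987292 mg/h
Convert to g/h: 2987292 / 1000 = 2987.292 g/h

2987.292 g/h


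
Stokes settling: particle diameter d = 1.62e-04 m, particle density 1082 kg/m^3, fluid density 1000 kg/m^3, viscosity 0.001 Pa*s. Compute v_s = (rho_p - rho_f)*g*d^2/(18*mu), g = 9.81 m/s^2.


Density difference: rho_p - rho_f = 1082 - 1000 = 82 kg/m^3
d^2 = (1.62e-04)^2 = 2.6244e-08 m^2
Numerator = (rho_p - rho_f) * g * d^2 = 82 * 9.81 * 2.6244e-08 = 2.1111198e-05
Denominator = 18 * mu = 18 * 0.001 = 0.018
v_s = 2.1111198e-05 / 0.018 = 0.00117284 m/s
Check: Re = rho_f * v_s * d / mu = 1000 * 0.00117284 * 1.62e-04 / 0.001 = 0.19 < 1, so Stokes' law applies.

0.00117284 m/s


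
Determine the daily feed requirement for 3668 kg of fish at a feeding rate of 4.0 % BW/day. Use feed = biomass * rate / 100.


Feeding rate fraction = 4.0% / 100 = 0.04
Daily feed = 3668 kg * 0.04 = 146.72 kg/day

146.72 kg/day


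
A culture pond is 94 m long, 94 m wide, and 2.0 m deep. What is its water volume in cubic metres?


Base area = L * W = 94 * 94 = 8836 m^2
Volume = area * depth = 8836 * 2.0 = 17672 m^3

17672 m^3


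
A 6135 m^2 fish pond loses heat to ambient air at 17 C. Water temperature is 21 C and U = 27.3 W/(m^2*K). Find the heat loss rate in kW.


Temperature difference dT = 21 - 17 = 4 K
Heat loss (W) = U * A * dT = 27.3 * 6135 * 4 = 669942 W
Convert to kW: 669942 / 1000 = 669.942 kW

669.942 kW


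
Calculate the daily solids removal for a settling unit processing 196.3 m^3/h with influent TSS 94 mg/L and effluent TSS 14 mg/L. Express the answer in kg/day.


Concentration drop: TSS_in - TSS_out = 94 - 14 = 80 mg/L
Hourly solids removed = Q * dTSS = 196.3 m^3/h * 80 mg/L = 15704 g/h  (m^3/h * mg/L = g/h)
Daily solids removed = 15704 * 24 = 376896 g/day
Convert g to kg: 376896 / 1000 = 376.896 kg/day

376.896 kg/day


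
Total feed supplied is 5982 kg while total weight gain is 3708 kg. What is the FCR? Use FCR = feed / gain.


FCR = feed consumed / weight gained
FCR = 5982 kg / 3708 kg = 1.61327

1.61327


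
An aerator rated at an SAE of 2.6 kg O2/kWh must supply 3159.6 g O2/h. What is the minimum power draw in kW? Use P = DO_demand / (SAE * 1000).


SAE in g O2/kWh = 2.6 * 1000 = 2600 g/kWh
P = DO_demand / SAE_g = 3159.6 / 2600 = 1.21523 kW

1.21523 kW


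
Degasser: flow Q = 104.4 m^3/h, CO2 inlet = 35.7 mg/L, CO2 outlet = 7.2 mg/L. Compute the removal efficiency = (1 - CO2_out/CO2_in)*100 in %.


CO2_out / CO2_in = 7.2 / 35.7 = 0.20168067
Fraction remaining = 0.20168067
efficiency = (1 - 0.20168067) * 100 = 79.8319 %

79.8319 %


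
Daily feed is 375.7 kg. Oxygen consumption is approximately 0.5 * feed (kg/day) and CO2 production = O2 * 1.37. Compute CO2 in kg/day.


O2 = 375.7 * 0.5 = 187.85
CO2 = 187.85 * 1.37 = 257.3545

257.3545 kg/day


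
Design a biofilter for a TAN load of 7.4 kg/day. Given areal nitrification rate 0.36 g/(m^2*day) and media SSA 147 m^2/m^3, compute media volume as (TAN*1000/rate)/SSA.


A = 7.4*1000 / 0.36 = 20555.556 m^2
V = 20555.556 / 147 = 139.834

139.834 m^3


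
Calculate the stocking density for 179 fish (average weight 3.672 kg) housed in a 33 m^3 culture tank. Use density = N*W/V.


Total biomass = 179 fish * 3.672 kg = 657.288 kg
Density = total biomass / volume = 657.288 / 33 = 19.9178 kg/m^3

19.9178 kg/m^3


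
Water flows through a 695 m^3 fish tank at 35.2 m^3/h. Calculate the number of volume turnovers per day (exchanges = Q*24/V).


Daily flow volume = 35.2 m^3/h * 24 h = 844.8 m^3/day
Exchanges = daily flow / tank volume = 844.8 / 695 = 1.21554 exchanges/day

1.21554 exchanges/day


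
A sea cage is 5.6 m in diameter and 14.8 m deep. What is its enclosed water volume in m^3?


r = d/2 = 5.6/2 = 2.8 m
Base area = pi*r^2 = pi*2.8^2 = 24.630086 m^2
Volume = 24.630086 * 14.8 = 364.525 m^3

364.525 m^3


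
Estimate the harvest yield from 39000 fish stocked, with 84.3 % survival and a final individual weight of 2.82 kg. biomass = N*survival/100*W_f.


Survivors = 39000 * 84.3/100 = 32877 fish
Harvest biomass = survivors * W_f = 32877 * 2.82 = 92713.14 kg

92713.14 kg


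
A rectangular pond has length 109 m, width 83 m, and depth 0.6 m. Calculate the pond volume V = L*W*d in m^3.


Base area = L * W = 109 * 83 = 9047 m^2
Volume = area * depth = 9047 * 0.6 = 5428.2 m^3

5428.2 m^3


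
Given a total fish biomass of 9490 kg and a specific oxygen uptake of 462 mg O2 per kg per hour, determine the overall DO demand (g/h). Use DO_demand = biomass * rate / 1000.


Total O2 consumption (mg/h) = 9490 kg * 462 mg/(kg*h) = 4384380 mg/h
Convert to g/h: 4384380 / 1000 = 4384.38 g/h

4384.38 g/h


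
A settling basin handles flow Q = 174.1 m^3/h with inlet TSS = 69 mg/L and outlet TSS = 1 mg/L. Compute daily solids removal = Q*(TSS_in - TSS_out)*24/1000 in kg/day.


Concentration drop: TSS_in - TSS_out = 69 - 1 = 68 mg/L
Hourly solids removed = Q * dTSS = 174.1 m^3/h * 68 mg/L = 11838.8 g/h  (m^3/h * mg/L = g/h)
Daily solids removed = 11838.8 * 24 = 284131.2 g/day
Convert g to kg: 284131.2 / 1000 = 284.1312 kg/day

284.1312 kg/day


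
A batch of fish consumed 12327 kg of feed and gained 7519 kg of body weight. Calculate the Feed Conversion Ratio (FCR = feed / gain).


FCR = feed consumed / weight gained
FCR = 12327 kg / 7519 kg = 1.63945

1.63945


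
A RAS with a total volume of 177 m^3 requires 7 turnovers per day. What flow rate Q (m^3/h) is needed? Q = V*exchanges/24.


Daily recirculation volume = 177 m^3 * 7 = 1239 m^3/day
Flow rate Q = daily volume / 24 h = 1239 / 24 = 51.625 m^3/h

51.625 m^3/h


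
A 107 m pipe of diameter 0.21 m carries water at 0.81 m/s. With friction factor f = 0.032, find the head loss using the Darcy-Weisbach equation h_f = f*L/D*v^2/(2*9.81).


v^2 = 0.81^2 = 0.6561 m^2/s^2
L/D = 107/0.21 = 509.52381
h_f = f*(L/D)*v^2/(2g) = 0.032 * 509.52381 * 0.6561 / 19.62 = 0.545237 m

0.545237 m


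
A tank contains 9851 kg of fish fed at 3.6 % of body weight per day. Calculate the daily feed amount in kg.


Feeding rate fraction = 3.6% / 100 = 0.036
Daily feed = 9851 kg * 0.036 = 354.636 kg/day

354.636 kg/day


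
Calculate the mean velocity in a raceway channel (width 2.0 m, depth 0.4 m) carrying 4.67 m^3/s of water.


Cross-sectional area = W * d = 2.0 * 0.4 = 0.8 m^2
Velocity = Q / A = 4.67 / 0.8 = 5.8375 m/s

5.8375 m/s


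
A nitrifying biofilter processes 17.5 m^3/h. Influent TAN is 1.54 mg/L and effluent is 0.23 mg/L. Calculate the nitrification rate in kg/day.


Concentration drop: TAN_in - TAN_out = 1.54 - 0.23 = 1.31 mg/L
Hourly TAN removed = Q * dTAN = 17.5 m^3/h * 1.31 mg/L = 22.925 g/h  (m^3/h * mg/L = g/h)
Daily TAN removed = 22.925 * 24 = 550.2 g/day
Convert to kg/day: 550.2 / 1000 = 0.5502 kg/day

0.5502 kg/day


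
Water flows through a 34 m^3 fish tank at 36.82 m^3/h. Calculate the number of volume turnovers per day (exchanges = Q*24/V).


Daily flow volume = 36.82 m^3/h * 24 h = 883.68 m^3/day
Exchanges = daily flow / tank volume = 883.68 / 34 = 25.9906 exchanges/day

25.9906 exchanges/day


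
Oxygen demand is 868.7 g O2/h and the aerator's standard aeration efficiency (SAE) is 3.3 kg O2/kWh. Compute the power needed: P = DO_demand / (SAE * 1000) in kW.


SAE in g O2/kWh = 3.3 * 1000 = 3300 g/kWh
P = DO_demand / SAE_g = 868.7 / 3300 = 0.263242 kW

0.263242 kW


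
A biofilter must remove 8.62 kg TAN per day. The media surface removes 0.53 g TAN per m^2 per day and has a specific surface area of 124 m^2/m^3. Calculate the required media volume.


A = 8.62*1000 / 0.53 = 16264.151 m^2
V = 16264.151 / 124 = 131.163

131.163 m^3


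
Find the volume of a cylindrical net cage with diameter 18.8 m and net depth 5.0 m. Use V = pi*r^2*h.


r = d/2 = 18.8/2 = 9.4 m
Base area = pi*r^2 = pi*9.4^2 = 277.59113 m^2
Volume = 277.59113 * 5.0 = 1387.96 m^3

1387.96 m^3


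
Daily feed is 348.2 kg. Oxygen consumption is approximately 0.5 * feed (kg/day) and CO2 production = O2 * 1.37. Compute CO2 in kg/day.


O2 = 348.2 * 0.5 = 174.1
CO2 = 174.1 * 1.37 = 238.517

238.517 kg/day


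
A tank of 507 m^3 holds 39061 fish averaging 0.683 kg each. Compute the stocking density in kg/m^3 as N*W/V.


Total biomass = 39061 fish * 0.683 kg = 26678.663 kg
Density = total biomass / volume = 26678.663 / 507 = 52.6206 kg/m^3

52.6206 kg/m^3


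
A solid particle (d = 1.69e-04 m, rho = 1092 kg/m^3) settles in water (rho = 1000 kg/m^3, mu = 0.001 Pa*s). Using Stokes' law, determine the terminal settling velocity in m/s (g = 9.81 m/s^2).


Density difference: rho_p - rho_f = 1092 - 1000 = 92 kg/m^3
d^2 = (1.69e-04)^2 = 2.8561e-08 m^2
Numerator = (rho_p - rho_f) * g * d^2 = 92 * 9.81 * 2.8561e-08 = 2.5776874e-05
Denominator = 18 * mu = 18 * 0.001 = 0.018
v_s = 2.5776874e-05 / 0.018 = 0.00143205 m/s
Check: Re = rho_f * v_s * d / mu = 1000 * 0.00143205 * 1.69e-04 / 0.001 = 0.242 < 1, so Stokes' law applies.

0.00143205 m/s


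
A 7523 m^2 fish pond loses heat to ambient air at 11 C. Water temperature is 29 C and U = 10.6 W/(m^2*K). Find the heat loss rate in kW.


Temperature difference dT = 29 - 11 = 18 K
Heat loss (W) = U * A * dT = 10.6 * 7523 * 18 = 1435388.4 W
Convert to kW: 1435388.4 / 1000 = 1435.3884 kW

1435.3884 kW


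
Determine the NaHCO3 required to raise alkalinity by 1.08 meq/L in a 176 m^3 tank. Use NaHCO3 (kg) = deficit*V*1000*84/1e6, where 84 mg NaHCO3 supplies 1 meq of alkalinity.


Tank volume in L = 176 m^3 * 1000 = 176000 L
Total meq required = 1.08 meq/L * 176000 L = 190080 meq
NaHCO3 mass = 190080 meq * 84 mg/meq / 1e6 = 15.9667 kg

15.9667 kg


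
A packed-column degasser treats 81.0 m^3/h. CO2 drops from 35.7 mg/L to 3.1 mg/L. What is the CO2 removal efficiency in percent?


CO2_out / CO2_in = 3.1 / 35.7 = 0.086834734
Fraction remaining = 0.086834734
efficiency = (1 - 0.086834734) * 100 = 91.3165 %

91.3165 %


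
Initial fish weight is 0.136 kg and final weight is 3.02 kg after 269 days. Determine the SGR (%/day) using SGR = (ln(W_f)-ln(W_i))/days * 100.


ln(W_f) = ln(3.02) = 1.1052568
ln(W_i) = ln(0.136) = -1.9951004
ln(W_f) - ln(W_i) = 1.1052568 - -1.9951004 = 3.1003572
SGR = 3.1003572 / 269 * 100 = 1.15255 %/day

1.15255 %/day


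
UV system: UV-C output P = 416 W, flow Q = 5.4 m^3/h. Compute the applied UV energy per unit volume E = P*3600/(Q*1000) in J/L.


Energy delivered per hour = 416 W * 3600 s = 1497600 J/h
Volume treated per hour = 5.4 m^3/h * 1000 = 5400 L/h
dose = 1497600 / 5400 = 277.333 J/L

277.333 J/L


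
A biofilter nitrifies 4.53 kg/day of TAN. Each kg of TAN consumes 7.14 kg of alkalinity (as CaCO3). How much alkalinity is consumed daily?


Alkalinity factor: 7.14 kg CaCO3 consumed per kg TAN nitrified
alk = 4.53 kg TAN * 7.14 = 32.3442 kg CaCO3/day

32.3442 kg CaCO3/day


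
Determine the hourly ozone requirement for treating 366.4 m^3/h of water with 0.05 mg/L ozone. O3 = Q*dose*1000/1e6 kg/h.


O3 demand (mg/h) = Q * dose * 1000 = 366.4 * 0.05 * 1000 = 18320 mg/h
Convert mg to kg: 18320 / 1e6 = 0.01832 kg/h

0.01832 kg/h


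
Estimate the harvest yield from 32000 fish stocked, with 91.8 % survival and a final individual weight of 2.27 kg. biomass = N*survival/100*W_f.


Survivors = 32000 * 91.8/100 = 29376 fish
Harvest biomass = survivors * W_f = 29376 * 2.27 = 66683.52 kg

66683.52 kg


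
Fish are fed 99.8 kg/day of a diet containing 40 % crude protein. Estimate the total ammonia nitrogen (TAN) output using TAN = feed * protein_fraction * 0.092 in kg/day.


Protein in feed = 99.8 * 40/100 = 39.92 kg/day
TAN = protein * 0.092 = 39.92 * 0.092 = 3.67264 kg/day

3.67264 kg/day


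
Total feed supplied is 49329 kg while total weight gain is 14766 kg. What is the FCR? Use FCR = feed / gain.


FCR = feed consumed / weight gained
FCR = 49329 kg / 14766 kg = 3.34072

3.34072


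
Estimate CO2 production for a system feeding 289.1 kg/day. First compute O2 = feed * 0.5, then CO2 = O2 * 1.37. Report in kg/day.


O2 = 289.1 * 0.5 = 144.55
CO2 = 144.55 * 1.37 = 198.0335

198.0335 kg/day


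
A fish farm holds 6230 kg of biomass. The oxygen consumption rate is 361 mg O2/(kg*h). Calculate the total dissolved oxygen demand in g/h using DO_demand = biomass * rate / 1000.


Total O2 consumption (mg/h) = 6230 kg * 361 mg/(kg*h) = 2249030 mg/h
Convert to g/h: 2249030 / 1000 = 2249.03 g/h

2249.03 g/h


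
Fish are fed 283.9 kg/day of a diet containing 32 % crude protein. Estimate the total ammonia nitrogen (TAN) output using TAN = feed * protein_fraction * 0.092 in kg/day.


Protein in feed = 283.9 * 32/100 = 90.848 kg/day
TAN = protein * 0.092 = 90.848 * 0.092 = 8.358016 kg/day

8.358016 kg/day


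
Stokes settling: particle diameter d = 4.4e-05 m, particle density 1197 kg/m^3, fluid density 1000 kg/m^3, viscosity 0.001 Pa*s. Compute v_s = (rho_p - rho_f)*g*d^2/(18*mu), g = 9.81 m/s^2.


Density difference: rho_p - rho_f = 1197 - 1000 = 197 kg/m^3
d^2 = (4.4e-05)^2 = 1.936e-09 m^2
Numerator = (rho_p - rho_f) * g * d^2 = 197 * 9.81 * 1.936e-09 = 3.7414555e-06
Denominator = 18 * mu = 18 * 0.001 = 0.018
v_s = 3.7414555e-06 / 0.018 = 2.07859e-04 m/s
Check: Re = rho_f * v_s * d / mu = 1000 * 2.07859e-04 * 4.4e-05 / 0.001 = 0.00915 < 1, so Stokes' law applies.

2.07859e-04 m/s


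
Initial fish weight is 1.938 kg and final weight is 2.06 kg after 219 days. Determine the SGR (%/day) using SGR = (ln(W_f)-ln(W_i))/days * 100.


ln(W_f) = ln(2.06) = 0.72270598
ln(W_i) = ln(1.938) = 0.66165651
ln(W_f) - ln(W_i) = 0.72270598 - 0.66165651 = 0.06104947
SGR = 0.06104947 / 219 * 100 = 0.0278765 %/day

0.0278765 %/day


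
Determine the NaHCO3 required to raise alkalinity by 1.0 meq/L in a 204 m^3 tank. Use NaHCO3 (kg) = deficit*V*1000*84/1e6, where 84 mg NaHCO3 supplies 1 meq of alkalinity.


Tank volume in L = 204 m^3 * 1000 = 204000 L
Total meq required = 1.0 meq/L * 204000 L = 204000 meq
NaHCO3 mass = 204000 meq * 84 mg/meq / 1e6 = 17.136 kg

17.136 kg


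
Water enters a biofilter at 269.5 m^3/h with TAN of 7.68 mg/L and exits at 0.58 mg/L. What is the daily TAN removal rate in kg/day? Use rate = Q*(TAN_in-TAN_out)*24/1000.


Concentration drop: TAN_in - TAN_out = 7.68 - 0.58 = 7.1 mg/L
Hourly TAN removed = Q * dTAN = 269.5 m^3/h * 7.1 mg/L = 1913.45 g/h  (m^3/h * mg/L = g/h)
Daily TAN removed = 1913.45 * 24 = 45922.8 g/day
Convert to kg/day: 45922.8 / 1000 = 45.9228 kg/day

45.9228 kg/day


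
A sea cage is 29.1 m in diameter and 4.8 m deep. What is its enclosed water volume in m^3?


r = d/2 = 29.1/2 = 14.55 m
Base area = pi*r^2 = pi*14.55^2 = 665.08302 m^2
Volume = 665.08302 * 4.8 = 3192.4 m^3

3192.4 m^3


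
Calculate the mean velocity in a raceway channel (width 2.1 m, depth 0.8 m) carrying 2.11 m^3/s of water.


Cross-sectional area = W * d = 2.1 * 0.8 = 1.68 m^2
Velocity = Q / A = 2.11 / 1.68 = 1.25595 m/s

1.25595 m/s


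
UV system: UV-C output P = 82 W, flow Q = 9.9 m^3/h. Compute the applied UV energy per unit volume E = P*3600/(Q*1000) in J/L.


Energy delivered per hour = 82 W * 3600 s = 295200 J/h
Volume treated per hour = 9.9 m^3/h * 1000 = 9900 L/h
dose = 295200 / 9900 = 29.8182 J/L

29.8182 J/L


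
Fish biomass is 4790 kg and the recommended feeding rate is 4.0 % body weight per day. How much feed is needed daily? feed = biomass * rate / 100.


Feeding rate fraction = 4.0% / 100 = 0.04
Daily feed = 4790 kg * 0.04 = 191.6 kg/day

191.6 kg/day


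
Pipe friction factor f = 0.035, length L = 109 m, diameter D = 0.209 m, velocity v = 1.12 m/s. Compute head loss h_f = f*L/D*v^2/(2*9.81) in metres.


v^2 = 1.12^2 = 1.2544 m^2/s^2
L/D = 109/0.209 = 521.5311
h_f = f*(L/D)*v^2/(2g) = 0.035 * 521.5311 * 1.2544 / 19.62 = 1.16704 m

1.16704 m


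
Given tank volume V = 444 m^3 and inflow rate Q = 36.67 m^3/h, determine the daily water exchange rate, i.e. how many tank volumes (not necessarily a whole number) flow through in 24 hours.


Daily flow volume = 36.67 m^3/h * 24 h = 880.08 m^3/day
Exchanges = daily flow / tank volume = 880.08 / 444 = 1.98216 exchanges/day

1.98216 exchanges/day


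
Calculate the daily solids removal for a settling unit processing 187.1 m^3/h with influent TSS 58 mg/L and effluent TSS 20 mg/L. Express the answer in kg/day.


Concentration drop: TSS_in - TSS_out = 58 - 20 = 38 mg/L
Hourly solids removed = Q * dTSS = 187.1 m^3/h * 38 mg/L = 7109.8 g/h  (m^3/h * mg/L = g/h)
Daily solids removed = 7109.8 * 24 = 170635.2 g/day
Convert g to kg: 170635.2 / 1000 = 170.6352 kg/day

170.6352 kg/day


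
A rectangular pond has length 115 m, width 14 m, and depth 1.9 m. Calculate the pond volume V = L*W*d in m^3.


Base area = L * W = 115 * 14 = 1610 m^2
Volume = area * depth = 1610 * 1.9 = 3059 m^3

3059 m^3


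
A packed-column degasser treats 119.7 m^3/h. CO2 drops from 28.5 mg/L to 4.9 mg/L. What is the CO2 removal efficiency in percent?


CO2_out / CO2_in = 4.9 / 28.5 = 0.17192982
Fraction remaining = 0.17192982
efficiency = (1 - 0.17192982) * 100 = 82.807 %

82.807 %


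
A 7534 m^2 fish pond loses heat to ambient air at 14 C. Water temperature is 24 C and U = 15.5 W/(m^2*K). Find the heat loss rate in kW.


Temperature difference dT = 24 - 14 = 10 K
Heat loss (W) = U * A * dT = 15.5 * 7534 * 10 = 1167770 W
Convert to kW: 1167770 / 1000 = 1167.77 kW

1167.77 kW


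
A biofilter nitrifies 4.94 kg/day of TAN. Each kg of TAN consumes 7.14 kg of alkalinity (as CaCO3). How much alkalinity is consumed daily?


Alkalinity factor: 7.14 kg CaCO3 consumed per kg TAN nitrified
alk = 4.94 kg TAN * 7.14 = 35.2716 kg CaCO3/day

35.2716 kg CaCO3/day


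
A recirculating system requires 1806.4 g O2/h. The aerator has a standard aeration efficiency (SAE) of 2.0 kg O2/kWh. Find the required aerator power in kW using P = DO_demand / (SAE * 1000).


SAE in g O2/kWh = 2.0 * 1000 = 2000 g/kWh
P = DO_demand / SAE_g = 1806.4 / 2000 = 0.9032 kW

0.9032 kW


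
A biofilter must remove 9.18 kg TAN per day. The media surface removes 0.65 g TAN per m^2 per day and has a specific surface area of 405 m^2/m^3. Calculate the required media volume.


A = 9.18*1000 / 0.65 = 14123.077 m^2
V = 14123.077 / 405 = 34.8718

34.8718 m^3


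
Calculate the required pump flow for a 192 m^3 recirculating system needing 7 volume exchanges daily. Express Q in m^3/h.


Daily recirculation volume = 192 m^3 * 7 = 1344 m^3/day
Flow rate Q = daily volume / 24 h = 1344 / 24 = 56 m^3/h

56 m^3/h


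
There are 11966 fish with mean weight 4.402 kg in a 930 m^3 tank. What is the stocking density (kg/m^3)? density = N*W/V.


Total biomass = 11966 fish * 4.402 kg = 52674.332 kg
Density = total biomass / volume = 52674.332 / 930 = 56.6391 kg/m^3

56.6391 kg/m^3


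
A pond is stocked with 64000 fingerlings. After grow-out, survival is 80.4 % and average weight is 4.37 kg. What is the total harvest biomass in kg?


Survivors = 64000 * 80.4/100 = 51456 fish
Harvest biomass = survivors * W_f = 51456 * 4.37 = 224862.72 kg

224862.72 kg


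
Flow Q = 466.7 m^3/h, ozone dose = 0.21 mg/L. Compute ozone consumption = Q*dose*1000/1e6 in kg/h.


O3 demand (mg/h) = Q * dose * 1000 = 466.7 * 0.21 * 1000 = 98007 mg/h
Convert mg to kg: 98007 / 1e6 = 0.098007 kg/h

0.098007 kg/h


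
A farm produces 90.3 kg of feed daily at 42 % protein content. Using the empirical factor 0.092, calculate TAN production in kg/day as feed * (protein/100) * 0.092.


Protein in feed = 90.3 * 42/100 = 37.926 kg/day
TAN = protein * 0.092 = 37.926 * 0.092 = 3.489192 kg/day

3.489192 kg/day


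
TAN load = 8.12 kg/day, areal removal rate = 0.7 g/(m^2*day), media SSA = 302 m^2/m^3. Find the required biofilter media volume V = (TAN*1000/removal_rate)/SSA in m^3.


A = 8.12*1000 / 0.7 = 11600 m^2
V = 11600 / 302 = 38.4106

38.4106 m^3
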